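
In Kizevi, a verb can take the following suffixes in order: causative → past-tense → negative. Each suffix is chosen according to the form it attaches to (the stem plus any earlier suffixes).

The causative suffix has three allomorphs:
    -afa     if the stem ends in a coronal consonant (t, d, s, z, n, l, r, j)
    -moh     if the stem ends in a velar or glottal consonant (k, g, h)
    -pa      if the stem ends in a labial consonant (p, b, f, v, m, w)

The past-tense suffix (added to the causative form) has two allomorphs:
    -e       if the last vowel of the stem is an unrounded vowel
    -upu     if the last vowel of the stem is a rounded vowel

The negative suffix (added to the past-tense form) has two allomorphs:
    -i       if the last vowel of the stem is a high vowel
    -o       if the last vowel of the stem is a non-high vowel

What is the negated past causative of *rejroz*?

*rejroz* — final consonant /z/ (coronal) → -afa → *rejrozafa*.
The causative form *rejrozafa*: last vowel = /a/, an unrounded vowel → -e → *rejrozafae*.
The past-tense form *rejrozafae*: last vowel = /e/, a non-high vowel → -o → *rejrozafaeo*.

rejrozafaeo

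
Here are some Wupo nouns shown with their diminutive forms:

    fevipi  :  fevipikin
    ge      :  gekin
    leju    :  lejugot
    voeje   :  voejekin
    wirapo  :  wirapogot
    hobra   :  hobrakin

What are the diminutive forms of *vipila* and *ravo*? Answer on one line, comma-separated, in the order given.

vipilakin, ravogot

The alternation tracks the last vowel of the stem — -got when the last vowel of the stem is a rounded vowel (*leju*, *wirapo*); -kin when the last vowel of the stem is an unrounded vowel (*fevipi*, *ge*, *voeje*, *hobra*).
The last vowel of *vipila* is /a/, which is an unrounded vowel, so the suffix is -kin, giving *vipilakin*.
Since the last vowel of *ravo* is /o/ (a rounded vowel), it takes -got, giving *ravogot*.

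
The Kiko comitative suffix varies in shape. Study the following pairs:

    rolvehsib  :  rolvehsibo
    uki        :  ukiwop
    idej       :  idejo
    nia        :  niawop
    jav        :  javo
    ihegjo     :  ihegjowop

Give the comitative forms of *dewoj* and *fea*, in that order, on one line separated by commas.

Looking at the final sound of each stem: -o when the stem ends in a consonant (*rolvehsib*, *idej*, *jav*); -wop when the stem ends in a vowel (*uki*, *nia*, *ihegjo*).
*dewoj* — final sound /j/ (a consonant) → -o → *dewojo*.
Since the final sound of *fea* is /a/ (a vowel), it takes -wop, giving *feawop*.

dewojo, feawop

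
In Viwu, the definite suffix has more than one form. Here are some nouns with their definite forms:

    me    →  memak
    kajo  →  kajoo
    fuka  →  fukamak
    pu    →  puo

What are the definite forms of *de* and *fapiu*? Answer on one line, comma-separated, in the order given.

The pattern is rounding harmony: -o when the last vowel of the stem is a rounded vowel (*kajo*, *pu*); -mak when the last vowel of the stem is an unrounded vowel (*me*, *fuka*).
Since the last vowel of *de* is /e/ (an unrounded vowel), it takes -mak, giving *demak*.
*fapiu*: last vowel = /u/, a rounded vowel → -o → *fapiuo*.

demak, fapiuo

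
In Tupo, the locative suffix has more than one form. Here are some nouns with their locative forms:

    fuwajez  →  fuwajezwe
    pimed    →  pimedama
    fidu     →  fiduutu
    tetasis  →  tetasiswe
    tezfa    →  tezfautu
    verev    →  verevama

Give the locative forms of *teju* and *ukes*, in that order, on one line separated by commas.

tejuutu, ukeswe

The alternation tracks the final sound of the stem — -we when the stem ends in a sibilant (*fuwajez*, *tetasis*); -ama when the stem ends in a non-sibilant consonant (*pimed*, *verev*); -utu when the stem ends in a vowel (*fidu*, *tezfa*).
Since the final sound of *teju* is /u/ (a vowel), it takes -utu, giving *tejuutu*.
*ukes*: final sound = /s/, a sibilant → -we → *ukeswe*.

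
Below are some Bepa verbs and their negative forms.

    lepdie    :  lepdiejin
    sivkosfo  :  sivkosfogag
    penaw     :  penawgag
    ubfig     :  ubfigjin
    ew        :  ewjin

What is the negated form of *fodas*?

Looking at the last vowel of each stem: -jin when the last vowel of the stem is a front vowel (*lepdie*, *ubfig*, *ew*); -gag when the last vowel of the stem is a back vowel (*sivkosfo*, *penaw*).
*fodas* — last vowel /a/ (a back vowel) → -gag → *fodasgag*.

fodasgag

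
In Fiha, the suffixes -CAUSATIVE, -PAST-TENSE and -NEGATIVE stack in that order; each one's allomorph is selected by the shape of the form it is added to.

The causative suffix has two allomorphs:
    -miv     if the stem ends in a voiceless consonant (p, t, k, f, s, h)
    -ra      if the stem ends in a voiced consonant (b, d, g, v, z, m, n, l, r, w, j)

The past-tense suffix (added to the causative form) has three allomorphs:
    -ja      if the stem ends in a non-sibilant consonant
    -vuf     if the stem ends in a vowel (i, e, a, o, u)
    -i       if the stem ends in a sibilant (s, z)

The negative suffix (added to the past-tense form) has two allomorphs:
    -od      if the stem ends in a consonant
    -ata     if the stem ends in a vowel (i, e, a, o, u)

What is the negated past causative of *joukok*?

Since the final consonant of *joukok* is /k/ (voiceless), it takes -miv, giving *joukokmiv*.
The causative form *joukokmiv* — final sound /v/ (a non-sibilant consonant) → -ja → *joukokmivja*.
The past-tense form *joukokmivja* — final sound /a/ (a vowel) → -ata → *joukokmivjaata*.

joukokmivjaata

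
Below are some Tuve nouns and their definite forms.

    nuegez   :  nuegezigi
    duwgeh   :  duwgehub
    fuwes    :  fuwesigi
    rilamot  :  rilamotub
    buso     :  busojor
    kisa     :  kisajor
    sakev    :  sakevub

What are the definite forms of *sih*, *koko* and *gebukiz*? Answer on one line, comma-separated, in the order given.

The pattern is sibilance of the final sound: -igi when the stem ends in a sibilant (*nuegez*, *fuwes*); -ub when the stem ends in a non-sibilant consonant (*duwgeh*, *rilamot*, *sakev*); -jor when the stem ends in a vowel (*buso*, *kisa*).
*sih*: final sound = /h/, a non-sibilant consonant → -ub → *sihub*.
*koko*: final sound = /o/, a vowel → -jor → *kokojor*.
*gebukiz*: final sound = /z/, a sibilant → -igi → *gebukizigi*.

sihub, kokojor, gebukizigi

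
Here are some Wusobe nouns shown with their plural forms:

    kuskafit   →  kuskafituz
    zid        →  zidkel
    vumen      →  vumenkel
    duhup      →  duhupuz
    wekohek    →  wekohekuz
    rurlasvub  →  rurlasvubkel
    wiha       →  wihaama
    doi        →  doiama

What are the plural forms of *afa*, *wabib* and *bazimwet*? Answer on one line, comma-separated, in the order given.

Looking at the final sound of each stem: -uz when the stem ends in a voiceless consonant (*kuskafit*, *duhup*, *wekohek*); -kel when the stem ends in a voiced consonant (*zid*, *vumen*, *rurlasvub*); -ama when the stem ends in a vowel (*wiha*, *doi*).
*afa*: final sound = /a/, a vowel → -ama → *afaama*.
Since the final sound of *wabib* is /b/ (a voiced consonant), it takes -kel, giving *wabibkel*.
The final sound of *bazimwet* is /t/, which is a voiceless consonant, so the suffix is -uz, giving *bazimwetuz*.

afaama, wabibkel, bazimwetuz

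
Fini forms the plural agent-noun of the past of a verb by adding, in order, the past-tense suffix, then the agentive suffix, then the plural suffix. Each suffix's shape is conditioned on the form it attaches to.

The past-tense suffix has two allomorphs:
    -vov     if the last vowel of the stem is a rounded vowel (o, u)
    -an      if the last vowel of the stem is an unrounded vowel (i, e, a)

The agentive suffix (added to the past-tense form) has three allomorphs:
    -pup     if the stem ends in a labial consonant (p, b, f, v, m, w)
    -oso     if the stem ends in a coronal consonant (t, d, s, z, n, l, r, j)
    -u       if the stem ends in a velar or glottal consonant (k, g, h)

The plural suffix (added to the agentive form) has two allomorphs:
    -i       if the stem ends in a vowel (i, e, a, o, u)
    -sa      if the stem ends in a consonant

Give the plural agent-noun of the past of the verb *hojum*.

The last vowel of *hojum* is /u/, which is a rounded vowel, so the past-tense suffix is -vov, giving *hojumvov*.
The past-tense form *hojumvov* — final consonant /v/ (labial) → -pup → *hojumvovpup*.
Since the final sound of the agentive form *hojumvovpup* is /p/ (a consonant), it takes -sa, giving *hojumvovpupsa*.

hojumvovpupsa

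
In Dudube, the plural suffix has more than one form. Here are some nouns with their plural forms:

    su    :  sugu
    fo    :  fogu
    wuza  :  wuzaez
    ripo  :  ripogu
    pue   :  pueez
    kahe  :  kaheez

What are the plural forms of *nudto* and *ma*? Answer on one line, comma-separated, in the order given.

nudtogu, maez

The alternation tracks the last vowel of the stem — -gu when the last vowel of the stem is a rounded vowel (*su*, *fo*, *ripo*); -ez when the last vowel of the stem is an unrounded vowel (*wuza*, *pue*, *kahe*).
The last vowel of *nudto* is /o/, which is a rounded vowel, so the suffix is -gu, giving *nudtogu*.
Since the last vowel of *ma* is /a/ (an unrounded vowel), it takes -ez, giving *maez*.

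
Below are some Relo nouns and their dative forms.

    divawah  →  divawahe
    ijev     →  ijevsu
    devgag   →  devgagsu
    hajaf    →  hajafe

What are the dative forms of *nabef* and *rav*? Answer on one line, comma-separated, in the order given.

Looking at the final consonant of each stem: -e when the stem ends in a voiceless consonant (*divawah*, *hajaf*); -su when the stem ends in a voiced consonant (*ijev*, *devgag*).
*nabef*: final consonant = /f/, voiceless → -e → *nabefe*.
The final consonant of *rav* is /v/, which is voiced, so the suffix is -su, giving *ravsu*.

nabefe, ravsu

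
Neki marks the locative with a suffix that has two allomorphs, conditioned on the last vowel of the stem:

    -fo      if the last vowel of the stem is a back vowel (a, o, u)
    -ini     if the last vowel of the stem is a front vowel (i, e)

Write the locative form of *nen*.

nenini

*nen*: last vowel = /e/, a front vowel → -ini → *nenini*.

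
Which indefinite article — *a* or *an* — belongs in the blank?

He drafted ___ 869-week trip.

an

The indefinite article is chosen by the initial *sound* of the following word, not its spelling.
The number *869* is spoken "eight hundred …", beginning with /eɪt/ — a vowel sound.
So the article is *an*: He drafted an 869-week trip.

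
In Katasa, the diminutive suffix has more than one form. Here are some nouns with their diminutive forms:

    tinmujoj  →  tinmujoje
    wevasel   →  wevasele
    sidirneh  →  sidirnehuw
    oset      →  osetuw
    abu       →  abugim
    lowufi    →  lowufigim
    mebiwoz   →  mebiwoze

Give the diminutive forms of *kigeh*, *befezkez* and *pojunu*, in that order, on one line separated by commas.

kigehuw, befezkeze, pojunugim

The pattern is voicing of the final sound: -uw when the stem ends in a voiceless consonant (*sidirneh*, *oset*); -e when the stem ends in a voiced consonant (*tinmujoj*, *wevasel*, *mebiwoz*); -gim when the stem ends in a vowel (*abu*, *lowufi*).
*kigeh* — final sound /h/ (a voiceless consonant) → -uw → *kigehuw*.
Since the final sound of *befezkez* is /z/ (a voiced consonant), it takes -e, giving *befezkeze*.
The final sound of *pojunu* is /u/, which is a vowel, so the suffix is -gim, giving *pojunugim*.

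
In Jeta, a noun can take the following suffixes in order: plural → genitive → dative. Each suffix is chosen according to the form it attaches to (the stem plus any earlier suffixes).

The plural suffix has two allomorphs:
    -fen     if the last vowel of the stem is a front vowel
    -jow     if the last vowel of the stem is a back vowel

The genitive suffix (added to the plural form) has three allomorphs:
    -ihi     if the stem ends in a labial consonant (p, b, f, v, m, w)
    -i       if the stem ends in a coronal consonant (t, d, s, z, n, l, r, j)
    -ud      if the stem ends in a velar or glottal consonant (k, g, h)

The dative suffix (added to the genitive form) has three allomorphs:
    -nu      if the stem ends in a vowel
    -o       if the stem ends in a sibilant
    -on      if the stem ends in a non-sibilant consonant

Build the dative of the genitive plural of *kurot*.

Since the last vowel of *kurot* is /o/ (a back vowel), it takes -jow, giving *kurotjow*.
The plural form *kurotjow*: final consonant = /w/, labial → -ihi → *kurotjowihi*.
Since the final sound of the genitive form *kurotjowihi* is /i/ (a vowel), it takes -nu, giving *kurotjowihinu*.

kurotjowihinu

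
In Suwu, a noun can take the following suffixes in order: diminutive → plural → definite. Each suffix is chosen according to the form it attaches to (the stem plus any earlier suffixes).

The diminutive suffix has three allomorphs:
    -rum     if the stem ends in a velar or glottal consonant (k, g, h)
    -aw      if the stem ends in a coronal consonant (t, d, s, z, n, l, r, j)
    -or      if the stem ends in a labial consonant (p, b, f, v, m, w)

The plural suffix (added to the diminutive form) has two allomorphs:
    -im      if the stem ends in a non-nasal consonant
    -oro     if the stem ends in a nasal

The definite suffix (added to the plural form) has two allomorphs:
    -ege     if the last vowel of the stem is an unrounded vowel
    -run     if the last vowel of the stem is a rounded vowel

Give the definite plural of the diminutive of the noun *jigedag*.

jigedagrumororun

*jigedag* — final consonant /g/ (velar/glottal) → -rum → *jigedagrum*.
The diminutive form *jigedagrum* — final consonant /m/ (a nasal) → -oro → *jigedagrumoro*.
The plural form *jigedagrumoro*: last vowel = /o/, a rounded vowel → -run → *jigedagrumororun*.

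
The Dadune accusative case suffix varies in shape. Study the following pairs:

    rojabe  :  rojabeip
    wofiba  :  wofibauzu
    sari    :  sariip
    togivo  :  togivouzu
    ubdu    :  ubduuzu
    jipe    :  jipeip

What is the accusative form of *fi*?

fiip

The alternation tracks the last vowel of the stem — -ip when the last vowel of the stem is a front vowel (*rojabe*, *sari*, *jipe*); -uzu when the last vowel of the stem is a back vowel (*wofiba*, *togivo*, *ubdu*).
Since the last vowel of *fi* is /i/ (a front vowel), it takes -ip, giving *fiip*.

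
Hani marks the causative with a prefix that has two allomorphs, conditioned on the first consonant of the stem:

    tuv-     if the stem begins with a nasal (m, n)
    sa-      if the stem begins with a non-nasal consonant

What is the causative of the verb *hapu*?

The first consonant of *hapu* is /h/, which is non-nasal, so the prefix is sa-, giving *sahapu*.

sahapu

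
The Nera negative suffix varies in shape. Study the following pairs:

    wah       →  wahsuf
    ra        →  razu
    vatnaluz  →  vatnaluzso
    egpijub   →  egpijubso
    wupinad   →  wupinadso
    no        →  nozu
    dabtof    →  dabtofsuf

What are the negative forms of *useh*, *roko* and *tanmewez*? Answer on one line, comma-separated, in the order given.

The alternation tracks the final sound of the stem — -suf when the stem ends in a voiceless consonant (*wah*, *dabtof*); -so when the stem ends in a voiced consonant (*vatnaluz*, *egpijub*, *wupinad*); -zu when the stem ends in a vowel (*ra*, *no*).
The final sound of *useh* is /h/, which is a voiceless consonant, so the suffix is -suf, giving *usehsuf*.
The final sound of *roko* is /o/, which is a vowel, so the suffix is -zu, giving *rokozu*.
*tanmewez* — final sound /z/ (a voiced consonant) → -so → *tanmewezso*.

usehsuf, rokozu, tanmewezso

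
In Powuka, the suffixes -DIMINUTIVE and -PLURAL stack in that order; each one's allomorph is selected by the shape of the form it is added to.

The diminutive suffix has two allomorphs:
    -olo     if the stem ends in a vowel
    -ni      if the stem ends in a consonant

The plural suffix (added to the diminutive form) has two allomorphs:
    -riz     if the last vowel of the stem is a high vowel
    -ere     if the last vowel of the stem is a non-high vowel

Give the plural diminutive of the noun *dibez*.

dibezniriz

*dibez*: final sound = /z/, a consonant → -ni → *dibezni*.
The diminutive form *dibezni* — last vowel /i/ (a high vowel) → -riz → *dibezniriz*.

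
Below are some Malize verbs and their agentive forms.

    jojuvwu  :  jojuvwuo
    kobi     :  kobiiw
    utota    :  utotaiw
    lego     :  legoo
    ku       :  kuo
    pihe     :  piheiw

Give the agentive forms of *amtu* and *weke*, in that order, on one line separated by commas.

amtuo, wekeiw

Looking at the last vowel of each stem: -o when the last vowel of the stem is a rounded vowel (*jojuvwu*, *lego*, *ku*); -iw when the last vowel of the stem is an unrounded vowel (*kobi*, *utota*, *pihe*).
Since the last vowel of *amtu* is /u/ (a rounded vowel), it takes -o, giving *amtuo*.
*weke* — last vowel /e/ (an unrounded vowel) → -iw → *wekeiw*.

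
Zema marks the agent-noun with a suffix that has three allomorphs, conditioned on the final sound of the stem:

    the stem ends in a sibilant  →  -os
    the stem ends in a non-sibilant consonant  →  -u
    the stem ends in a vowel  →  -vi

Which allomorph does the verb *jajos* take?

-os

Since the final sound of *jajos* is /s/ (a sibilant), it takes -os.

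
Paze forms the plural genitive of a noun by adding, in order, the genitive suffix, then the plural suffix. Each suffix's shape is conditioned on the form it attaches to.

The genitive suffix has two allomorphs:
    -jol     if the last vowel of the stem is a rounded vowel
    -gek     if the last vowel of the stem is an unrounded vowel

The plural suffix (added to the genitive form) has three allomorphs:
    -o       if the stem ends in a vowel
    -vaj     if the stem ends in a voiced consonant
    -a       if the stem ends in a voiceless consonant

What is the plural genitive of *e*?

*e*: last vowel = /e/, an unrounded vowel → -gek → *egek*.
The genitive form *egek*: final sound = /k/, a voiceless consonant → -a → *egeka*.

egeka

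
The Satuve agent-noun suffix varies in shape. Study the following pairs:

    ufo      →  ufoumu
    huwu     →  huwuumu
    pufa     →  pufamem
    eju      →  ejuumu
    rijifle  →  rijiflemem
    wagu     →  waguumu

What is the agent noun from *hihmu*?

hihmuumu

The pattern is rounding harmony: -umu when the last vowel of the stem is a rounded vowel (*ufo*, *huwu*, *eju*, *wagu*); -mem when the last vowel of the stem is an unrounded vowel (*pufa*, *rijifle*).
*hihmu* — last vowel /u/ (a rounded vowel) → -umu → *hihmuumu*.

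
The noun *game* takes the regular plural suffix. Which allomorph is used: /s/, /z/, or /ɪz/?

/z/

The stem *game* ends in a voiced non-sibilant sound.
The plural suffix surfaces as /ɪz/ after sibilants, /s/ after other voiceless consonants, and /z/ after other voiced sounds.
So the plural -s on *game* is pronounced /z/.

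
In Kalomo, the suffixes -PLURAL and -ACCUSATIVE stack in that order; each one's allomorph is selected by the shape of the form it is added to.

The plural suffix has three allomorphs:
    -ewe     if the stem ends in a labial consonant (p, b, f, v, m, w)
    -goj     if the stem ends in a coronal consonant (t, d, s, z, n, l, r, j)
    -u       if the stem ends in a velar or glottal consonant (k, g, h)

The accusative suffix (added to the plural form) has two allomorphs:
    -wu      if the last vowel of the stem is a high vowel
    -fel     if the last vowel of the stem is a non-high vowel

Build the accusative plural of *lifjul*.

lifjulgojfel

*lifjul* — final consonant /l/ (coronal) → -goj → *lifjulgoj*.
The plural form *lifjulgoj*: last vowel = /o/, a non-high vowel → -fel → *lifjulgojfel*.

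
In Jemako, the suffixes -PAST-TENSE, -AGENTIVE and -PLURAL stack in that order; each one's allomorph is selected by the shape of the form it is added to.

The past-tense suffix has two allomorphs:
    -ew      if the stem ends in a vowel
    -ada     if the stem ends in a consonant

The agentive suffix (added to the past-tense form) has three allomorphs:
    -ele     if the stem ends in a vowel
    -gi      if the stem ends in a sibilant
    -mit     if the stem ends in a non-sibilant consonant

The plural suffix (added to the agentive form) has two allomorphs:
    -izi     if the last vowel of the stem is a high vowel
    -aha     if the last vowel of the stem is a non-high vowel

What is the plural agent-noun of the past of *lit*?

The final sound of *lit* is /t/, which is a consonant, so the past-tense suffix is -ada, giving *litada*.
The past-tense form *litada*: final sound = /a/, a vowel → -ele → *litadaele*.
The agentive form *litadaele*: last vowel = /e/, a non-high vowel → -aha → *litadaeleaha*.

litadaeleaha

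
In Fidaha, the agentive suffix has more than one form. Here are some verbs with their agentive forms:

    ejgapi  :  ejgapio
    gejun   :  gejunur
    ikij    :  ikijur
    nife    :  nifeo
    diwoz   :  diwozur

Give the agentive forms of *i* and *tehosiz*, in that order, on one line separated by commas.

Looking at the final sound of each stem: -ur when the stem ends in a consonant (*gejun*, *ikij*, *diwoz*); -o when the stem ends in a vowel (*ejgapi*, *nife*).
Since the final sound of *i* is /i/ (a vowel), it takes -o, giving *io*.
The final sound of *tehosiz* is /z/, which is a consonant, so the suffix is -ur, giving *tehosizur*.

io, tehosizur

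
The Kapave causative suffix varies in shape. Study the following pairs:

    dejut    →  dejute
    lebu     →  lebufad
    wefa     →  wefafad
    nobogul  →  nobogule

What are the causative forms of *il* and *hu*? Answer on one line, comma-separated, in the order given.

The pattern is consonant vs. vowel: -e when the stem ends in a consonant (*dejut*, *nobogul*); -fad when the stem ends in a vowel (*lebu*, *wefa*).
The final sound of *il* is /l/, which is a consonant, so the suffix is -e, giving *ile*.
*hu* — final sound /u/ (a vowel) → -fad → *hufad*.

ile, hufad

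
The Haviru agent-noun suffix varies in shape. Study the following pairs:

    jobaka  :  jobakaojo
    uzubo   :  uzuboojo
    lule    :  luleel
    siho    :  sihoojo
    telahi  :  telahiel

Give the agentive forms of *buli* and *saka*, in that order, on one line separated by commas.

buliel, sakaojo

The alternation tracks the last vowel of the stem — -el when the last vowel of the stem is a front vowel (*lule*, *telahi*); -ojo when the last vowel of the stem is a back vowel (*jobaka*, *uzubo*, *siho*).
Since the last vowel of *buli* is /i/ (a front vowel), it takes -el, giving *buliel*.
The last vowel of *saka* is /a/, which is a back vowel, so the suffix is -ojo, giving *sakaojo*.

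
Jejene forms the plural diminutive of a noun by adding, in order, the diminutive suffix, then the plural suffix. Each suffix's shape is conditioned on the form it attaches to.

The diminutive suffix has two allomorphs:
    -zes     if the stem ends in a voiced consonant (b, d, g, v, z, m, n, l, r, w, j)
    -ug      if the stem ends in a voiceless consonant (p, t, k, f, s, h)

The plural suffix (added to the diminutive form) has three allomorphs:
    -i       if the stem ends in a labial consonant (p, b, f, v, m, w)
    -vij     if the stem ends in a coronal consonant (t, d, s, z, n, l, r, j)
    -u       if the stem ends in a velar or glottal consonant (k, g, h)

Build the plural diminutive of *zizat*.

Since the final consonant of *zizat* is /t/ (voiceless), it takes -ug, giving *zizatug*.
Since the final consonant of the diminutive form *zizatug* is /g/ (velar/glottal), it takes -u, giving *zizatugu*.

zizatugu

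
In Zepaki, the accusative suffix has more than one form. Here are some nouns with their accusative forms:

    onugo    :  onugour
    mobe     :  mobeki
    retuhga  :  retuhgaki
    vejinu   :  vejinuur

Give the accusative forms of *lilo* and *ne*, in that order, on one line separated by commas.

lilour, neki

The alternation tracks the last vowel of the stem — -ur when the last vowel of the stem is a rounded vowel (*onugo*, *vejinu*); -ki when the last vowel of the stem is an unrounded vowel (*mobe*, *retuhga*).
*lilo*: last vowel = /o/, a rounded vowel → -ur → *lilour*.
*ne* — last vowel /e/ (an unrounded vowel) → -ki → *neki*.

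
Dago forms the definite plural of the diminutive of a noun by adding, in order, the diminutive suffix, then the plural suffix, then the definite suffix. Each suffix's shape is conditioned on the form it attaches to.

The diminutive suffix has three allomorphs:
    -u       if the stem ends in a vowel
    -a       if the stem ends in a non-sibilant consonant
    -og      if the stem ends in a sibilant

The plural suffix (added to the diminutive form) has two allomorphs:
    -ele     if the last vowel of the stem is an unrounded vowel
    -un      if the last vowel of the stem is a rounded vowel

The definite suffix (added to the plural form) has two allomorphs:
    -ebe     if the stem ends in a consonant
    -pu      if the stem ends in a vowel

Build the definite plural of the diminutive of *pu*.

puuunebe

*pu* — final sound /u/ (a vowel) → -u → *puu*.
Since the last vowel of the diminutive form *puu* is /u/ (a rounded vowel), it takes -un, giving *puuun*.
The final sound of the plural form *puuun* is /n/, which is a consonant, so the definite suffix is -ebe, giving *puuunebe*.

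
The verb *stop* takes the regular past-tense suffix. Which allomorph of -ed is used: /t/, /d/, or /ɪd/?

/t/

The stem *stop* ends in a voiceless consonant other than /t/.
The -ed suffix is realized as /ɪd/ after /t, d/; as /t/ after other voiceless consonants; and as /d/ after other voiced sounds.
So -ed on *stop* is pronounced /t/.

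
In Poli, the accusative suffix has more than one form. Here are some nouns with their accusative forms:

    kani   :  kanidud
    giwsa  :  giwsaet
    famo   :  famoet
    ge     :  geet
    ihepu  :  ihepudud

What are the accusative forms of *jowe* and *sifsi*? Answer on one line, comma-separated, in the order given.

The alternation tracks the last vowel of the stem — -dud when the last vowel of the stem is a high vowel (*kani*, *ihepu*); -et when the last vowel of the stem is a non-high vowel (*giwsa*, *famo*, *ge*).
*jowe*: last vowel = /e/, a non-high vowel → -et → *joweet*.
*sifsi*: last vowel = /i/, a high vowel → -dud → *sifsidud*.

joweet, sifsidud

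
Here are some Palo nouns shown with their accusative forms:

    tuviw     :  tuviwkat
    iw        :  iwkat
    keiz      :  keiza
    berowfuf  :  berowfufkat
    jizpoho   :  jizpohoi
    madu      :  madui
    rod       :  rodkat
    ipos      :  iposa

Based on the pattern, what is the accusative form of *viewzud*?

viewzudkat

The alternation tracks the final sound of the stem — -a when the stem ends in a sibilant (*keiz*, *ipos*); -kat when the stem ends in a non-sibilant consonant (*tuviw*, *iw*, *berowfuf*, *rod*); -i when the stem ends in a vowel (*jizpoho*, *madu*).
Since the final sound of *viewzud* is /d/ (a non-sibilant consonant), it takes -kat, giving *viewzudkat*.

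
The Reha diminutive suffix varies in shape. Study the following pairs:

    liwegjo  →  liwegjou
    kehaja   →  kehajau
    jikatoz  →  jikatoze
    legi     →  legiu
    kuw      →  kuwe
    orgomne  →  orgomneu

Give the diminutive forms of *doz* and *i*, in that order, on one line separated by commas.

The pattern is consonant vs. vowel: -e when the stem ends in a consonant (*jikatoz*, *kuw*); -u when the stem ends in a vowel (*liwegjo*, *kehaja*, *legi*, *orgomne*).
*doz*: final sound = /z/, a consonant → -e → *doze*.
*i* — final sound /i/ (a vowel) → -u → *iu*.

doze, iu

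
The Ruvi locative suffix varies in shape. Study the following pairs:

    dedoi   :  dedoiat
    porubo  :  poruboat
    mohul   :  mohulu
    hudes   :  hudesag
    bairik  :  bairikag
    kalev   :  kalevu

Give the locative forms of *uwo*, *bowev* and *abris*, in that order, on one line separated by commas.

uwoat, bowevu, abrisag

The pattern is voicing of the final sound: -ag when the stem ends in a voiceless consonant (*hudes*, *bairik*); -u when the stem ends in a voiced consonant (*mohul*, *kalev*); -at when the stem ends in a vowel (*dedoi*, *porubo*).
The final sound of *uwo* is /o/, which is a vowel, so the suffix is -at, giving *uwoat*.
*bowev*: final sound = /v/, a voiced consonant → -u → *bowevu*.
The final sound of *abris* is /s/, which is a voiceless consonant, so the suffix is -ag, giving *abrisag*.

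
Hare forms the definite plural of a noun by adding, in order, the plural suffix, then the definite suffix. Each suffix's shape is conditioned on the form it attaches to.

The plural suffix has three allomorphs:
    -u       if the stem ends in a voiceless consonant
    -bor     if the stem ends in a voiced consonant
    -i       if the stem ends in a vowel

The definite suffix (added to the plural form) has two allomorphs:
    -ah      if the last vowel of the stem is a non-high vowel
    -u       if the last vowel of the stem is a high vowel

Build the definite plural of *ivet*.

*ivet* — final sound /t/ (a voiceless consonant) → -u → *ivetu*.
The plural form *ivetu* — last vowel /u/ (a high vowel) → -u → *ivetuu*.

ivetuu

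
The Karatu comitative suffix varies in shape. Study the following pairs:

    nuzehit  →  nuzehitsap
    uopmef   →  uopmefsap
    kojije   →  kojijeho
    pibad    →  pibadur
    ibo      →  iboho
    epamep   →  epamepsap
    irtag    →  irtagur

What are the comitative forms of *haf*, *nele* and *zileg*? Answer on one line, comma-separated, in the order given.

Looking at the final sound of each stem: -sap when the stem ends in a voiceless consonant (*nuzehit*, *uopmef*, *epamep*); -ur when the stem ends in a voiced consonant (*pibad*, *irtag*); -ho when the stem ends in a vowel (*kojije*, *ibo*).
*haf* — final sound /f/ (a voiceless consonant) → -sap → *hafsap*.
*nele*: final sound = /e/, a vowel → -ho → *neleho*.
*zileg*: final sound = /g/, a voiced consonant → -ur → *zilegur*.

hafsap, neleho, zilegur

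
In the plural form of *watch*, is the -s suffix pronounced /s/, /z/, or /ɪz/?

The stem *watch* ends in a sibilant (/s, z, ʃ, ʒ, tʃ, dʒ/).
The plural suffix surfaces as /ɪz/ after sibilants, /s/ after other voiceless consonants, and /z/ after other voiced sounds.
So the plural -s on *watch* is pronounced /ɪz/.

/ɪz/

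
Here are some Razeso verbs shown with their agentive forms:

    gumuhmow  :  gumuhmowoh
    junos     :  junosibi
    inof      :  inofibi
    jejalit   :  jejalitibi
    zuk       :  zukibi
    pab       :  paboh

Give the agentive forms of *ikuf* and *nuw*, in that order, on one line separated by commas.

The alternation tracks the final consonant of the stem — -ibi when the stem ends in a voiceless consonant (*junos*, *inof*, *jejalit*, *zuk*); -oh when the stem ends in a voiced consonant (*gumuhmow*, *pab*).
*ikuf*: final consonant = /f/, voiceless → -ibi → *ikufibi*.
*nuw*: final consonant = /w/, voiced → -oh → *nuwoh*.

ikufibi, nuwoh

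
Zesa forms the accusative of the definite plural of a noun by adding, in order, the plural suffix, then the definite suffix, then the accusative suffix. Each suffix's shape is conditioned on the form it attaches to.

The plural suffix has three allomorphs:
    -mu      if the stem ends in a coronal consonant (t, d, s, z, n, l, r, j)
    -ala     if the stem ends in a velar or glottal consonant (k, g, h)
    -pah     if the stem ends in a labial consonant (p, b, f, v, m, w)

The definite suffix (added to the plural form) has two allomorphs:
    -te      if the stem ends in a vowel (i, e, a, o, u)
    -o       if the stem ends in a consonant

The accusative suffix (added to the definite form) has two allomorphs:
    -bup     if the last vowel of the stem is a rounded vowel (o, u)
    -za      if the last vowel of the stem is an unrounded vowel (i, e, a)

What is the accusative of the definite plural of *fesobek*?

fesobekalateza

*fesobek* — final consonant /k/ (velar/glottal) → -ala → *fesobekala*.
The plural form *fesobekala*: final sound = /a/, a vowel → -te → *fesobekalate*.
The last vowel of the definite form *fesobekalate* is /e/, which is an unrounded vowel, so the accusative suffix is -za, giving *fesobekalateza*.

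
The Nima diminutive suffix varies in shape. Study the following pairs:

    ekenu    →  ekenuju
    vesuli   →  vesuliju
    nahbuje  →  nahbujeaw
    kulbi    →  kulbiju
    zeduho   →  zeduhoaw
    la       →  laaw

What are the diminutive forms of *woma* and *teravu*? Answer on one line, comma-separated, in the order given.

womaaw, teravuju

The alternation tracks the last vowel of the stem — -ju when the last vowel of the stem is a high vowel (*ekenu*, *vesuli*, *kulbi*); -aw when the last vowel of the stem is a non-high vowel (*nahbuje*, *zeduho*, *la*).
*woma*: last vowel = /a/, a non-high vowel → -aw → *womaaw*.
*teravu* — last vowel /u/ (a high vowel) → -ju → *teravuju*.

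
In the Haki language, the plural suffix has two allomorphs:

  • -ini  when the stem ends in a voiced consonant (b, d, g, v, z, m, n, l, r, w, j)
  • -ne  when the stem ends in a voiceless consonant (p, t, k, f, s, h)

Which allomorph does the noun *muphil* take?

-ini

Since the final consonant of *muphil* is /l/ (voiced), it takes -ini.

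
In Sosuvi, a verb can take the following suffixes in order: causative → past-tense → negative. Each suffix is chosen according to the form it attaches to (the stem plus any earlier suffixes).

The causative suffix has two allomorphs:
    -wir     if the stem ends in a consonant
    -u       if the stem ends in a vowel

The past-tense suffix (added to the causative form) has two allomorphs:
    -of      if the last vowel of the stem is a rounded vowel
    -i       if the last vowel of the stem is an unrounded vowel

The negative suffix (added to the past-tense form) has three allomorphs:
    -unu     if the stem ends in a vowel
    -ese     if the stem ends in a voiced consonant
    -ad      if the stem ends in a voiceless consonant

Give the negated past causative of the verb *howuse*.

howuseuofad

*howuse* — final sound /e/ (a vowel) → -u → *howuseu*.
The causative form *howuseu* — last vowel /u/ (a rounded vowel) → -of → *howuseuof*.
The final sound of the past-tense form *howuseuof* is /f/, which is a voiceless consonant, so the negative suffix is -ad, giving *howuseuofad*.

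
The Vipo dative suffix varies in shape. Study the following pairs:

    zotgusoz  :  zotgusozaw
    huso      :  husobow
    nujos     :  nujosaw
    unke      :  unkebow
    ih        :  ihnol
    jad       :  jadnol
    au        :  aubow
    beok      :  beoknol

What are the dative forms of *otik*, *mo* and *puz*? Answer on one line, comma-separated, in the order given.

The alternation tracks the final sound of the stem — -aw when the stem ends in a sibilant (*zotgusoz*, *nujos*); -nol when the stem ends in a non-sibilant consonant (*ih*, *jad*, *beok*); -bow when the stem ends in a vowel (*huso*, *unke*, *au*).
The final sound of *otik* is /k/, which is a non-sibilant consonant, so the suffix is -nol, giving *otiknol*.
*mo*: final sound = /o/, a vowel → -bow → *mobow*.
Since the final sound of *puz* is /z/ (a sibilant), it takes -aw, giving *puzaw*.

otiknol, mobow, puzaw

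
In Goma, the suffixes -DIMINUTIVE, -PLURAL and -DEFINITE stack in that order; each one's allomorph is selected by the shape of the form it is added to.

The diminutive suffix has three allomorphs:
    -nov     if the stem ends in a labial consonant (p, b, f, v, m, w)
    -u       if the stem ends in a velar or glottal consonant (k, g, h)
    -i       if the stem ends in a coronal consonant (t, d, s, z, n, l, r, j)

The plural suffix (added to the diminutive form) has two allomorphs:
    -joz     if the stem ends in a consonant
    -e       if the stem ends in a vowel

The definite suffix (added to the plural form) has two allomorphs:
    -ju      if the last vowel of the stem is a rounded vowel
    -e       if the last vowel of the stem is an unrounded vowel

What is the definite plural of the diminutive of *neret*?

neretiee

The final consonant of *neret* is /t/, which is coronal, so the diminutive suffix is -i, giving *nereti*.
The diminutive form *nereti*: final sound = /i/, a vowel → -e → *neretie*.
The plural form *neretie*: last vowel = /e/, an unrounded vowel → -e → *neretiee*.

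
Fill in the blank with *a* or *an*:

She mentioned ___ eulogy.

The indefinite article is chosen by the initial *sound* of the following word, not its spelling.
*eulogy* begins with the sound /juː/ (eu pronounced /juː/) — a consonant sound.
So the article is *a*: She mentioned a eulogy.

a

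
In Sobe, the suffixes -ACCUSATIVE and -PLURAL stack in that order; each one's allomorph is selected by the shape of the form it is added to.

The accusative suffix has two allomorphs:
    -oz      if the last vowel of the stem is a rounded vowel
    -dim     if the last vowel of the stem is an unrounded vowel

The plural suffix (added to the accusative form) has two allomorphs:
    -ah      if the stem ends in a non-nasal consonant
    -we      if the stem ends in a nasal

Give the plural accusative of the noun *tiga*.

tigadimwe

Since the last vowel of *tiga* is /a/ (an unrounded vowel), it takes -dim, giving *tigadim*.
The final consonant of the accusative form *tigadim* is /m/, which is a nasal, so the plural suffix is -we, giving *tigadimwe*.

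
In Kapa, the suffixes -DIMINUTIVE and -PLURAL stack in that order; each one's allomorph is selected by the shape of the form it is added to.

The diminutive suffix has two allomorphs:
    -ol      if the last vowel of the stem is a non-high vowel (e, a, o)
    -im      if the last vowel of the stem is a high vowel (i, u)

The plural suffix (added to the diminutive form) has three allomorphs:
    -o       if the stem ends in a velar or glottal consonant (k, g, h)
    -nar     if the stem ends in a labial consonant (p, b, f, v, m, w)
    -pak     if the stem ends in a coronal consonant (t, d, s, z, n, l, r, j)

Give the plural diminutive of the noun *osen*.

The last vowel of *osen* is /e/, which is a non-high vowel, so the diminutive suffix is -ol, giving *osenol*.
The diminutive form *osenol* — final consonant /l/ (coronal) → -pak → *osenolpak*.

osenolpak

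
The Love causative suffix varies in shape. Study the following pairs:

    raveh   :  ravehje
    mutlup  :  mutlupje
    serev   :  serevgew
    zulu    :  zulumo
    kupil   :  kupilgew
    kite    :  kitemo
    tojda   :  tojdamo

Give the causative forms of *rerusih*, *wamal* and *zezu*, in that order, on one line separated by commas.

Looking at the final sound of each stem: -je when the stem ends in a voiceless consonant (*raveh*, *mutlup*); -gew when the stem ends in a voiced consonant (*serev*, *kupil*); -mo when the stem ends in a vowel (*zulu*, *kite*, *tojda*).
*rerusih*: final sound = /h/, a voiceless consonant → -je → *rerusihje*.
Since the final sound of *wamal* is /l/ (a voiced consonant), it takes -gew, giving *wamalgew*.
The final sound of *zezu* is /u/, which is a vowel, so the suffix is -mo, giving *zezumo*.

rerusihje, wamalgew, zezumo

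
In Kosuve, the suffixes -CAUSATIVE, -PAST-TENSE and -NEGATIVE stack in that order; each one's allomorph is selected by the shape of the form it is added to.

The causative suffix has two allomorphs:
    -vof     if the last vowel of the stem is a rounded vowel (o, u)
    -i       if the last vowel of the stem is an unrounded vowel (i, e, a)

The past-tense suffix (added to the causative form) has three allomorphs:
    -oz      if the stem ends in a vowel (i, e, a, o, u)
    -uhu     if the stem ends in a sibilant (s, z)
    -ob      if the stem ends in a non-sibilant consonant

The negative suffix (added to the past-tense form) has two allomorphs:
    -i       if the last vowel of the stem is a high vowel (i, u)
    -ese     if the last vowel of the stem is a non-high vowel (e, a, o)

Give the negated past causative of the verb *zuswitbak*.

zuswitbakiozese

*zuswitbak* — last vowel /a/ (an unrounded vowel) → -i → *zuswitbaki*.
The final sound of the causative form *zuswitbaki* is /i/, which is a vowel, so the past-tense suffix is -oz, giving *zuswitbakioz*.
Since the last vowel of the past-tense form *zuswitbakioz* is /o/ (a non-high vowel), it takes -ese, giving *zuswitbakiozese*.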